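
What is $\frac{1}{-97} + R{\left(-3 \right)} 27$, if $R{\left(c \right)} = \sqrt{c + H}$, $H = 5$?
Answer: $- \frac{1}{97} + 27 \sqrt{2} \approx 38.173$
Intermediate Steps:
$R{\left(c \right)} = \sqrt{5 + c}$ ($R{\left(c \right)} = \sqrt{c + 5} = \sqrt{5 + c}$)
$\frac{1}{-97} + R{\left(-3 \right)} 27 = \frac{1}{-97} + \sqrt{5 - 3} \cdot 27 = - \frac{1}{97} + \sqrt{2} \cdot 27 = - \frac{1}{97} + 27 \sqrt{2}$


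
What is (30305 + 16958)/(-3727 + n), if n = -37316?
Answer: -47263/41043 ≈ -1.1515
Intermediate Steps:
(30305 + 16958)/(-3727 + n) = (30305 + 16958)/(-3727 - 37316) = 47263/(-41043) = 47263*(-1/41043) = -47263/41043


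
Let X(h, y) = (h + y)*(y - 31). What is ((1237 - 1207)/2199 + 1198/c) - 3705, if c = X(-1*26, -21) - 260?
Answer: -2965165393/800436 ≈ -3704.4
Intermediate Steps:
X(h, y) = (-31 + y)*(h + y) (X(h, y) = (h + y)*(-31 + y) = (-31 + y)*(h + y))
c = 2184 (c = ((-21)² - (-31)*26 - 31*(-21) - 1*26*(-21)) - 260 = (441 - 31*(-26) + 651 - 26*(-21)) - 260 = (441 + 806 + 651 + 546) - 260 = 2444 - 260 = 2184)
((1237 - 1207)/2199 + 1198/c) - 3705 = ((1237 - 1207)/2199 + 1198/2184) - 3705 = (30*(1/2199) + 1198*(1/2184)) - 3705 = (10/733 + 599/1092) - 3705 = 449987/800436 - 3705 = -2965165393/800436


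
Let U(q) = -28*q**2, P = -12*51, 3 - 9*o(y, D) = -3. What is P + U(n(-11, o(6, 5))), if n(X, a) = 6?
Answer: -1620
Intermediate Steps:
o(y, D) = 2/3 (o(y, D) = 1/3 - 1/9*(-3) = 1/3 + 1/3 = 2/3)
P = -612
P + U(n(-11, o(6, 5))) = -612 - 28*6**2 = -612 - 28*36 = -612 - 1008 = -1620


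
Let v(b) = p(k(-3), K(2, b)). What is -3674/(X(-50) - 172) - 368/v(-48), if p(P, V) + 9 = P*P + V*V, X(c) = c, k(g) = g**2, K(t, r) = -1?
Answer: 93253/8103 ≈ 11.508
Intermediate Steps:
p(P, V) = -9 + P**2 + V**2 (p(P, V) = -9 + (P*P + V*V) = -9 + (P**2 + V**2) = -9 + P**2 + V**2)
v(b) = 73 (v(b) = -9 + ((-3)**2)**2 + (-1)**2 = -9 + 9**2 + 1 = -9 + 81 + 1 = 73)
-3674/(X(-50) - 172) - 368/v(-48) = -3674/(-50 - 172) - 368/73 = -3674/(-222) - 368*1/73 = -3674*(-1/222) - 368/73 = 1837/111 - 368/73 = 93253/8103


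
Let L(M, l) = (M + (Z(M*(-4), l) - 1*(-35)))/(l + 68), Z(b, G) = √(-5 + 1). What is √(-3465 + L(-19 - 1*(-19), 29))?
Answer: √(-32598790 + 194*I)/97 ≈ 0.00017515 + 58.861*I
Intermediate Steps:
Z(b, G) = 2*I (Z(b, G) = √(-4) = 2*I)
L(M, l) = (35 + M + 2*I)/(68 + l) (L(M, l) = (M + (2*I - 1*(-35)))/(l + 68) = (M + (2*I + 35))/(68 + l) = (M + (35 + 2*I))/(68 + l) = (35 + M + 2*I)/(68 + l))
√(-3465 + L(-19 - 1*(-19), 29)) = √(-3465 + (35 + (-19 - 1*(-19)) + 2*I)/(68 + 29)) = √(-3465 + (35 + (-19 + 19) + 2*I)/97) = √(-3465 + (35 + 0 + 2*I)/97) = √(-3465 + (35 + 2*I)/97) = √(-3465 + (35/97 + 2*I/97)) = √(-336070/97 + 2*I/97)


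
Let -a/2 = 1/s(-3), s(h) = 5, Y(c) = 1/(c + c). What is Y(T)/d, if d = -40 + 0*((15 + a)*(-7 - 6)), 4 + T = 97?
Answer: -1/7440 ≈ -0.00013441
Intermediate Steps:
T = 93 (T = -4 + 97 = 93)
Y(c) = 1/(2*c)
a = -2/5 ≈ -0.40000
d = -40 (d = -40 + 0*((15 - 2/5)*(-7 - 6)) = -40 + 0*((73/5)*(-13)) = -40 + 0*(-949/5) = -40 + 0 = -40)
Y(T)/d = ((1/2)/93)/(-40) = ((1/2)*(1/93))*(-1/40) = (1/186)*(-1/40) = -1/7440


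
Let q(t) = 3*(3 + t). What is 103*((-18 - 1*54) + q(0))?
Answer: -6489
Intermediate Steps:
q(t) = 9 + 3*t
103*((-18 - 1*54) + q(0)) = 103*((-18 - 1*54) + (9 + 3*0)) = 103*((-18 - 54) + (9 + 0)) = 103*(-72 + 9) = 103*(-63) = -6489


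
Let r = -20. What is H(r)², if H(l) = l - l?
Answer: 0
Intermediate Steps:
H(l) = 0
H(r)² = 0² = 0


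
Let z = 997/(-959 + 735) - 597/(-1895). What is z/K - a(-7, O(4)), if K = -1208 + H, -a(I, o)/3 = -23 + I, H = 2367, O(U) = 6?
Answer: -44279264387/491972320 ≈ -90.004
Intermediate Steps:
a(I, o) = 69 - 3*I (a(I, o) = -3*(-23 + I) = 69 - 3*I)
K = 1159 (K = -1208 + 2367 = 1159)
z = -1755587/424480 (z = 997/(-224) - 597*(-1/1895) = 997*(-1/224) + 597/1895 = -997/224 + 597/1895 = -1755587/424480 ≈ -4.1358)
z/K - a(-7, O(4)) = -1755587/424480/1159 - (69 - 3*(-7)) = -1755587/424480*1/1159 - (69 + 21) = -1755587/491972320 - 1*90 = -1755587/491972320 - 90 = -44279264387/491972320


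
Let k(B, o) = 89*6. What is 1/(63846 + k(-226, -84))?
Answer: 1/64380 ≈ 1.5533e-5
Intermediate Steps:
k(B, o) = 534
1/(63846 + k(-226, -84)) = 1/(63846 + 534) = 1/64380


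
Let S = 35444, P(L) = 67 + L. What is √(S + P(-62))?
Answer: √35449 ≈ 188.28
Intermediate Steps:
√(S + P(-62)) = √(35444 + (67 - 62)) = √(35444 + 5) = √35449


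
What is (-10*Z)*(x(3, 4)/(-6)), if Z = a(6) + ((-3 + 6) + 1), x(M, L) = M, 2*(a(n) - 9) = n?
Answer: 80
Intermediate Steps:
a(n) = 9 + n/2
Z = 16 (Z = (9 + (½)*6) + ((-3 + 6) + 1) = (9 + 3) + (3 + 1) = 12 + 4 = 16)
(-10*Z)*(x(3, 4)/(-6)) = (-10*16)*(3/(-6)) = -480*(-1)/6 = -160*(-½) = 80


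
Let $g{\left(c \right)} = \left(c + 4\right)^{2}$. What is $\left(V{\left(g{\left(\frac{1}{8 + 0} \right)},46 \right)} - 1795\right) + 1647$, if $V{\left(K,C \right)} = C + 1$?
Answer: $-101$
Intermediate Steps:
$g{\left(c \right)} = \left(4 + c\right)^{2}$
$V{\left(K,C \right)} = 1 + C$
$\left(V{\left(g{\left(\frac{1}{8 + 0} \right)},46 \right)} - 1795\right) + 1647 = \left(\left(1 + 46\right) - 1795\right) + 1647 = \left(47 - 1795\right) + 1647 = -1748 + 1647 = -101$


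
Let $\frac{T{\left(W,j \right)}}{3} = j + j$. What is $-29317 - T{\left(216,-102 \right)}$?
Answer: $-28705$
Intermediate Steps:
$T{\left(W,j \right)} = 6 j$ ($T{\left(W,j \right)} = 3 \left(j + j\right) = 3 \cdot 2 j = 6 j$)
$-29317 - T{\left(216,-102 \right)} = -29317 - 6 \left(-102\right) = -29317 - -612 = -29317 + 612 = -28705$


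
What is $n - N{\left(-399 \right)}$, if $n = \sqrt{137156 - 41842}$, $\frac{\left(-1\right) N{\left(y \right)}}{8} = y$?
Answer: $-3192 + \sqrt{95314} \approx -2883.3$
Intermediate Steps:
$N{\left(y \right)} = - 8 y$
$n = \sqrt{95314} \approx 308.73$
$n - N{\left(-399 \right)} = \sqrt{95314} - \left(-8\right) \left(-399\right) = \sqrt{95314} - 3192 = -3192 + \sqrt{95314}$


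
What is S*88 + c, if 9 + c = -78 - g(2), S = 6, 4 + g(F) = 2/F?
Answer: 444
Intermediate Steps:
g(F) = -4 + 2/F
c = -84 (c = -9 + (-78 - (-4 + 2/2)) = -9 + (-78 - (-4 + 2*(½))) = -9 + (-78 - (-4 + 1)) = -9 + (-78 - 1*(-3)) = -9 + (-78 + 3) = -9 - 75 = -84)
S*88 + c = 6*88 - 84 = 528 - 84 = 444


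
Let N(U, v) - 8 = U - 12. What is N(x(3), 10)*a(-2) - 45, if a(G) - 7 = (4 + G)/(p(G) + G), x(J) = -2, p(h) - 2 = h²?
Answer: -90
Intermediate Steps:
p(h) = 2 + h²
a(G) = 7 + (4 + G)/(2 + G + G²) (a(G) = 7 + (4 + G)/((2 + G²) + G) = 7 + (4 + G)/(2 + G + G²))
N(U, v) = -4 + U (N(U, v) = 8 + (U - 12) = 8 + (-12 + U) = -4 + U)
N(x(3), 10)*a(-2) - 45 = (-4 - 2)*((18 + 7*(-2)² + 8*(-2))/(2 - 2 + (-2)²)) - 45 = -6*(18 + 7*4 - 16)/(2 - 2 + 4) - 45 = -6*(18 + 28 - 16)/4 - 45 = -3*30/2 - 45 = -6*15/2 - 45 = -45 - 45 = -90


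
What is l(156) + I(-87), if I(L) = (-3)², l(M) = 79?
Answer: 88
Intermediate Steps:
I(L) = 9
l(156) + I(-87) = 79 + 9 = 88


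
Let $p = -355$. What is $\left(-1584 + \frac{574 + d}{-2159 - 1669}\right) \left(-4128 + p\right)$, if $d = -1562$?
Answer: $\frac{6794618603}{957} \approx 7.0999 \cdot 10^{6}$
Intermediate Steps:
$\left(-1584 + \frac{574 + d}{-2159 - 1669}\right) \left(-4128 + p\right) = \left(-1584 + \frac{574 - 1562}{-2159 - 1669}\right) \left(-4128 - 355\right) = \left(-1584 - \frac{988}{-3828}\right) \left(-4483\right) = \left(-1584 - - \frac{247}{957}\right) \left(-4483\right) = \left(-1584 + \frac{247}{957}\right) \left(-4483\right) = \left(- \frac{1515641}{957}\right) \left(-4483\right) = \frac{6794618603}{957}$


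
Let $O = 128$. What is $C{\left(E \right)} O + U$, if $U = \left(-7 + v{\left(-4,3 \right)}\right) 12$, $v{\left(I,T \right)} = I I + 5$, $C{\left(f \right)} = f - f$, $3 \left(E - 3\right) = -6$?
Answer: $168$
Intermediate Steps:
$E = 1$ ($E = 3 + \frac{1}{3} \left(-6\right) = 3 - 2 = 1$)
$C{\left(f \right)} = 0$
$v{\left(I,T \right)} = 5 + I^{2}$ ($v{\left(I,T \right)} = I^{2} + 5 = 5 + I^{2}$)
$U = 168$ ($U = \left(-7 + \left(5 + \left(-4\right)^{2}\right)\right) 12 = \left(-7 + \left(5 + 16\right)\right) 12 = \left(-7 + 21\right) 12 = 14 \cdot 12 = 168$)
$C{\left(E \right)} O + U = 0 \cdot 128 + 168 = 0 + 168 = 168$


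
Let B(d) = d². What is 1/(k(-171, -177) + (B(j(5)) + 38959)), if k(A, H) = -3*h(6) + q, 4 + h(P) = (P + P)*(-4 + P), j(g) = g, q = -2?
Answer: 1/38922 ≈ 2.5692e-5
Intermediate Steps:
h(P) = -4 + 2*P*(-4 + P) (h(P) = -4 + (P + P)*(-4 + P) = -4 + (2*P)*(-4 + P) = -4 + 2*P*(-4 + P))
k(A, H) = -62 (k(A, H) = -3*(-4 - 8*6 + 2*6²) - 2 = -3*(-4 - 48 + 2*36) - 2 = -3*(-4 - 48 + 72) - 2 = -3*20 - 2 = -60 - 2 = -62)
1/(k(-171, -177) + (B(j(5)) + 38959)) = 1/(-62 + (5² + 38959)) = 1/(-62 + (25 + 38959)) = 1/(-62 + 38984) = 1/38922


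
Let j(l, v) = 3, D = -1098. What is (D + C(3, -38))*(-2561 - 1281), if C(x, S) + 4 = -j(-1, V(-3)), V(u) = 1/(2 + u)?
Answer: 4245410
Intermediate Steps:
C(x, S) = -7 (C(x, S) = -4 - 1*3 = -4 - 3 = -7)
(D + C(3, -38))*(-2561 - 1281) = (-1098 - 7)*(-2561 - 1281) = -1105*(-3842) = 4245410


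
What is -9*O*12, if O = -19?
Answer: 2052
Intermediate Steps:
-9*O*12 = -9*(-19)*12 = 171*12 = 2052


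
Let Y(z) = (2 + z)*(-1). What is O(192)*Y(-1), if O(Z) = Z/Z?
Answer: -1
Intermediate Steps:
Y(z) = -2 - z
O(Z) = 1
O(192)*Y(-1) = 1*(-2 - 1*(-1)) = 1*(-2 + 1) = 1*(-1) = -1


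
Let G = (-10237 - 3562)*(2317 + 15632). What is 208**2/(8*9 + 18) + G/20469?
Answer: -3567578629/307035 ≈ -11619.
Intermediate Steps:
G = -247678251 (G = -13799*17949 = -247678251)
208**2/(8*9 + 18) + G/20469 = 208**2/(8*9 + 18) - 247678251/20469 = 43264/(72 + 18) - 247678251*1/20469 = 43264/90 - 82559417/6823 = 43264*(1/90) - 82559417/6823 = 21632/45 - 82559417/6823 = -3567578629/307035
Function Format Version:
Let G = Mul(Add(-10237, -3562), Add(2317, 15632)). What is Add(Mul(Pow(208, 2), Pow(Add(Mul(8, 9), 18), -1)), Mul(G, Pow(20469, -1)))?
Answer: Rational(-3567578629, 307035) ≈ -11619.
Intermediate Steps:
G = -247678251 (G = Mul(-13799, 17949) = -247678251)
Add(Mul(Pow(208, 2), Pow(Add(Mul(8, 9), 18), -1)), Mul(G, Pow(20469, -1))) = Add(Mul(Pow(208, 2), Pow(Add(Mul(8, 9), 18), -1)), Mul(-247678251, Pow(20469, -1))) = Add(Mul(43264, Pow(Add(72, 18), -1)), Mul(-247678251, Rational(1, 20469))) = Add(Mul(43264, Pow(90, -1)), Rational(-82559417, 6823)) = Add(Mul(43264, Rational(1, 90)), Rational(-82559417, 6823)) = Add(Rational(21632, 45), Rational(-82559417, 6823)) = Rational(-3567578629, 307035)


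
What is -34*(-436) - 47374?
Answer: -32550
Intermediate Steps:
-34*(-436) - 47374 = 14824 - 47374 = -32550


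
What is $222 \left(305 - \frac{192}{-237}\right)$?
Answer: $\frac{5363298}{79} \approx 67890.0$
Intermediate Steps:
$222 \left(305 - \frac{192}{-237}\right) = 222 \left(305 - - \frac{64}{79}\right) = 222 \left(305 + \frac{64}{79}\right) = 222 \cdot \frac{24159}{79} = \frac{5363298}{79}$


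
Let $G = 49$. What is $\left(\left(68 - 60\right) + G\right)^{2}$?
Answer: $3249$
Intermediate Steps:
$\left(\left(68 - 60\right) + G\right)^{2} = \left(\left(68 - 60\right) + 49\right)^{2} = \left(8 + 49\right)^{2} = 57^{2} = 3249$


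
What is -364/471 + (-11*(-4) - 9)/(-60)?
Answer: -2555/1884 ≈ -1.3562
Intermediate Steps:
-364/471 + (-11*(-4) - 9)/(-60) = -364*1/471 + (44 - 9)*(-1/60) = -364/471 + 35*(-1/60) = -364/471 - 7/12 = -2555/1884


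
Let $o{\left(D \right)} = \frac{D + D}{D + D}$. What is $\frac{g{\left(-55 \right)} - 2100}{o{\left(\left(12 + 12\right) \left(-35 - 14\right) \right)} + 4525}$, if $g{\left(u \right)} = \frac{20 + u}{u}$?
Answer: $- \frac{23093}{49786} \approx -0.46385$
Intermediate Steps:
$g{\left(u \right)} = \frac{20 + u}{u}$
$o{\left(D \right)} = 1$ ($o{\left(D \right)} = \frac{2 D}{2 D} = 2 D \frac{1}{2 D} = 1$)
$\frac{g{\left(-55 \right)} - 2100}{o{\left(\left(12 + 12\right) \left(-35 - 14\right) \right)} + 4525} = \frac{\frac{20 - 55}{-55} - 2100}{1 + 4525} = \frac{\left(- \frac{1}{55}\right) \left(-35\right) - 2100}{4526} = \left(\frac{7}{11} - 2100\right) \frac{1}{4526} = \left(- \frac{23093}{11}\right) \frac{1}{4526} = - \frac{23093}{49786}$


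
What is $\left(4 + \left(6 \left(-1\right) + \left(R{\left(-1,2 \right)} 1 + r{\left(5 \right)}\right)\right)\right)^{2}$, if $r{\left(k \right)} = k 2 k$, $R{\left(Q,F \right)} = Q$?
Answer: $2209$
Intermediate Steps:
$r{\left(k \right)} = 2 k^{2}$ ($r{\left(k \right)} = 2 k k = 2 k^{2}$)
$\left(4 + \left(6 \left(-1\right) + \left(R{\left(-1,2 \right)} 1 + r{\left(5 \right)}\right)\right)\right)^{2} = \left(4 + \left(6 \left(-1\right) + \left(\left(-1\right) 1 + 2 \cdot 5^{2}\right)\right)\right)^{2} = \left(4 + \left(-6 + \left(-1 + 2 \cdot 25\right)\right)\right)^{2} = \left(4 + \left(-6 + \left(-1 + 50\right)\right)\right)^{2} = \left(4 + \left(-6 + 49\right)\right)^{2} = \left(4 + 43\right)^{2} = 47^{2} = 2209$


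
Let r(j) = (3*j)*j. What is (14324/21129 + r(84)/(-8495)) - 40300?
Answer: -7233807032792/179490855 ≈ -40302.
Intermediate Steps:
r(j) = 3*j**2
(14324/21129 + r(84)/(-8495)) - 40300 = (14324/21129 + (3*84**2)/(-8495)) - 40300 = (14324*(1/21129) + (3*7056)*(-1/8495)) - 40300 = (14324/21129 + 21168*(-1/8495)) - 40300 = (14324/21129 - 21168/8495) - 40300 = -325576292/179490855 - 40300 = -7233807032792/179490855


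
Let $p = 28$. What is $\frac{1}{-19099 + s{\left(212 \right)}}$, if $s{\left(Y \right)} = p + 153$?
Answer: $- \frac{1}{18918} \approx -5.286 \cdot 10^{-5}$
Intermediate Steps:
$s{\left(Y \right)} = 181$ ($s{\left(Y \right)} = 28 + 153 = 181$)
$\frac{1}{-19099 + s{\left(212 \right)}} = \frac{1}{-19099 + 181} = \frac{1}{-18918} = - \frac{1}{18918}$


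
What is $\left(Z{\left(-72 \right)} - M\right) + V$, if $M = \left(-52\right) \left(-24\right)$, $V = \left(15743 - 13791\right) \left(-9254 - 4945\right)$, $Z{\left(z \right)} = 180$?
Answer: $-27717516$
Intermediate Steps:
$V = -27716448$ ($V = 1952 \left(-14199\right) = -27716448$)
$M = 1248$
$\left(Z{\left(-72 \right)} - M\right) + V = \left(180 - 1248\right) - 27716448 = -1068 - 27716448 = -27717516$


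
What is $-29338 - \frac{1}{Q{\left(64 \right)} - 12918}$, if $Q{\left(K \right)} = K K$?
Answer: $- \frac{258819835}{8822} \approx -29338.0$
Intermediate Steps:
$Q{\left(K \right)} = K^{2}$
$-29338 - \frac{1}{Q{\left(64 \right)} - 12918} = -29338 - \frac{1}{64^{2} - 12918} = -29338 - \frac{1}{4096 - 12918} = -29338 - \frac{1}{-8822} = -29338 - - \frac{1}{8822} = -29338 + \frac{1}{8822} = - \frac{258819835}{8822}$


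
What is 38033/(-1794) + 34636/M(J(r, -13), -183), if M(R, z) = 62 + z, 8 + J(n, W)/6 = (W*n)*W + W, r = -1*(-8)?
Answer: -66738977/217074 ≈ -307.45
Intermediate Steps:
r = 8
J(n, W) = -48 + 6*W + 6*n*W² (J(n, W) = -48 + 6*((W*n)*W + W) = -48 + 6*(n*W² + W) = -48 + 6*(W + n*W²) = -48 + (6*W + 6*n*W²) = -48 + 6*W + 6*n*W²)
38033/(-1794) + 34636/M(J(r, -13), -183) = 38033/(-1794) + 34636/(62 - 183) = 38033*(-1/1794) + 34636/(-121) = -38033/1794 + 34636*(-1/121) = -38033/1794 - 34636/121 = -66738977/217074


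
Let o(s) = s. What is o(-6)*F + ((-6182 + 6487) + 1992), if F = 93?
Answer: 1739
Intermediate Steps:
o(-6)*F + ((-6182 + 6487) + 1992) = -6*93 + ((-6182 + 6487) + 1992) = -558 + (305 + 1992) = -558 + 2297 = 1739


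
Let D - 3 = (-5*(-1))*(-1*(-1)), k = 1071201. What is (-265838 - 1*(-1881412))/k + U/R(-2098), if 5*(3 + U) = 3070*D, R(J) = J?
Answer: -1869051457/2247379698 ≈ -0.83166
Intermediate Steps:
D = 8 (D = 3 + (-5*(-1))*(-1*(-1)) = 3 + 5*1 = 3 + 5 = 8)
U = 4909 (U = -3 + (3070*8)/5 = -3 + (⅕)*24560 = -3 + 4912 = 4909)
(-265838 - 1*(-1881412))/k + U/R(-2098) = (-265838 - 1*(-1881412))/1071201 + 4909/(-2098) = (-265838 + 1881412)*(1/1071201) + 4909*(-1/2098) = 1615574*(1/1071201) - 4909/2098 = 1615574/1071201 - 4909/2098 = -1869051457/2247379698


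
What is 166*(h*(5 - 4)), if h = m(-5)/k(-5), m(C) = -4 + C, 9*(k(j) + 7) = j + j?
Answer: 13446/73 ≈ 184.19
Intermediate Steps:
k(j) = -7 + 2*j/9 (k(j) = -7 + (j + j)/9 = -7 + (2*j)/9 = -7 + 2*j/9)
h = 81/73 (h = (-4 - 5)/(-7 + (2/9)*(-5)) = -9/(-7 - 10/9) = -9/(-73/9) = -9*(-9/73) = 81/73 ≈ 1.1096)
166*(h*(5 - 4)) = 166*(81*(5 - 4)/73) = 166*((81/73)*1) = 166*(81/73) = 13446/73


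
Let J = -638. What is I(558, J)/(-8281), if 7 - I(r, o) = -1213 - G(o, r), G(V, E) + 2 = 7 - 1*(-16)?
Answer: -1241/8281 ≈ -0.14986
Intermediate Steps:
G(V, E) = 21 (G(V, E) = -2 + (7 - 1*(-16)) = -2 + (7 + 16) = -2 + 23 = 21)
I(r, o) = 1241 (I(r, o) = 7 - (-1213 - 1*21) = 7 - (-1213 - 21) = 7 - 1*(-1234) = 7 + 1234 = 1241)
I(558, J)/(-8281) = 1241/(-8281) = 1241*(-1/8281) = -1241/8281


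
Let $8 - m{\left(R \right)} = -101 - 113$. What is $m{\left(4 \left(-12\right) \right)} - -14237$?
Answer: $14459$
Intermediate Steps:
$m{\left(R \right)} = 222$ ($m{\left(R \right)} = 8 - \left(-101 - 113\right) = 8 - -214 = 8 + 214 = 222$)
$m{\left(4 \left(-12\right) \right)} - -14237 = 222 - -14237 = 222 + 14237 = 14459$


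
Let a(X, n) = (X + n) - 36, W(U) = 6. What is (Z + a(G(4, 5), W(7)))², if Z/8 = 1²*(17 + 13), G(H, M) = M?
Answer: 46225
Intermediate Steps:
a(X, n) = -36 + X + n
Z = 240 (Z = 8*(1²*(17 + 13)) = 8*(1*30) = 8*30 = 240)
(Z + a(G(4, 5), W(7)))² = (240 + (-36 + 5 + 6))² = (240 - 25)² = 215² = 46225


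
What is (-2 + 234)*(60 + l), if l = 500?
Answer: 129920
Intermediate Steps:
(-2 + 234)*(60 + l) = (-2 + 234)*(60 + 500) = 232*560 = 129920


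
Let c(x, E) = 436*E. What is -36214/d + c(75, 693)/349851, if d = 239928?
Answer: 9970710205/13989841788 ≈ 0.71271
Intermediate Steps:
-36214/d + c(75, 693)/349851 = -36214/239928 + (436*693)/349851 = -36214*1/239928 + 302148*(1/349851) = -18107/119964 + 100716/116617 = 9970710205/13989841788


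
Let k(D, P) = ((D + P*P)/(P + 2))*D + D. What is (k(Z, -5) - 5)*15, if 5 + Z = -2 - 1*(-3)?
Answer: 285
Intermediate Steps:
Z = -4 (Z = -5 + (-2 - 1*(-3)) = -5 + (-2 + 3) = -5 + 1 = -4)
k(D, P) = D + D*(D + P²)/(2 + P) (k(D, P) = ((D + P²)/(2 + P))*D + D = D*(D + P²)/(2 + P) + D = D + D*(D + P²)/(2 + P))
(k(Z, -5) - 5)*15 = (-4*(2 - 4 - 5 + (-5)²)/(2 - 5) - 5)*15 = (-4*(2 - 4 - 5 + 25)/(-3) - 5)*15 = (-4*(-⅓)*18 - 5)*15 = (24 - 5)*15 = 19*15 = 285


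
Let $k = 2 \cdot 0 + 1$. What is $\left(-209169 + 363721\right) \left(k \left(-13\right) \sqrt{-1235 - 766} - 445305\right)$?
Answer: $-68822778360 - 2009176 i \sqrt{2001} \approx -6.8823 \cdot 10^{10} - 8.9876 \cdot 10^{7} i$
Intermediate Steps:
$k = 1$ ($k = 0 + 1 = 1$)
$\left(-209169 + 363721\right) \left(k \left(-13\right) \sqrt{-1235 - 766} - 445305\right) = \left(-209169 + 363721\right) \left(1 \left(-13\right) \sqrt{-1235 - 766} - 445305\right) = 154552 \left(- 13 \sqrt{-2001} - 445305\right) = 154552 \left(- 13 i \sqrt{2001} - 445305\right) = 154552 \left(-445305 - 13 i \sqrt{2001}\right) = -68822778360 - 2009176 i \sqrt{2001}$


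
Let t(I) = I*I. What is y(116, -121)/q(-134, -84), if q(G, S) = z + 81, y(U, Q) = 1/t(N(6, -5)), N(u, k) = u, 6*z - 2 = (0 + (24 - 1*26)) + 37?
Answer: 1/3138 ≈ 0.00031867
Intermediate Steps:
z = 37/6 (z = 1/3 + ((0 + (24 - 1*26)) + 37)/6 = 1/3 + ((0 + (24 - 26)) + 37)/6 = 1/3 + ((0 - 2) + 37)/6 = 1/3 + (-2 + 37)/6 = 1/3 + (1/6)*35 = 1/3 + 35/6 = 37/6 ≈ 6.1667)
t(I) = I**2
y(U, Q) = 1/36 (y(U, Q) = 1/(6**2) = 1/36)
q(G, S) = 523/6 (q(G, S) = 37/6 + 81 = 523/6)
y(116, -121)/q(-134, -84) = 1/(36*(523/6)) = (1/36)*(6/523) = 1/3138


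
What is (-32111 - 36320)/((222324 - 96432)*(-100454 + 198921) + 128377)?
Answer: -6221/1126939631 ≈ -5.5203e-6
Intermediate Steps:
(-32111 - 36320)/((222324 - 96432)*(-100454 + 198921) + 128377) = -68431/(125892*98467 + 128377) = -68431/(12396207564 + 128377) = -68431/12396335941 = -68431*1/12396335941 = -6221/1126939631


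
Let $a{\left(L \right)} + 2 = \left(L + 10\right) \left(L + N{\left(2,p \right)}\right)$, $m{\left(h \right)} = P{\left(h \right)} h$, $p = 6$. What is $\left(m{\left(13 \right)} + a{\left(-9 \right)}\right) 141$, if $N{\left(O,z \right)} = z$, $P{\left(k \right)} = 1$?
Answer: $1128$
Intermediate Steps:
$m{\left(h \right)} = h$ ($m{\left(h \right)} = 1 h = h$)
$a{\left(L \right)} = -2 + \left(6 + L\right) \left(10 + L\right)$ ($a{\left(L \right)} = -2 + \left(L + 10\right) \left(L + 6\right) = -2 + \left(10 + L\right) \left(6 + L\right) = -2 + \left(6 + L\right) \left(10 + L\right)$)
$\left(m{\left(13 \right)} + a{\left(-9 \right)}\right) 141 = \left(13 + \left(58 + \left(-9\right)^{2} + 16 \left(-9\right)\right)\right) 141 = \left(13 + \left(58 + 81 - 144\right)\right) 141 = \left(13 - 5\right) 141 = 8 \cdot 141 = 1128$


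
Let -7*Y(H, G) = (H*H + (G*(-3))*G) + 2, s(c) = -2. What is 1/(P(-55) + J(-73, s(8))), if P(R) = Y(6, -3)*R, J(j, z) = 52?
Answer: 7/969 ≈ 0.0072239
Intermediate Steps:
Y(H, G) = -2/7 - H²/7 + 3*G²/7 (Y(H, G) = -((H*H + (G*(-3))*G) + 2)/7 = -((H² + (-3*G)*G) + 2)/7 = -((H² - 3*G²) + 2)/7 = -(2 + H² - 3*G²)/7 = -2/7 - H²/7 + 3*G²/7)
P(R) = -11*R/7 (P(R) = (-2/7 - ⅐*6² + (3/7)*(-3)²)*R = (-2/7 - ⅐*36 + (3/7)*9)*R = (-2/7 - 36/7 + 27/7)*R = -11*R/7)
1/(P(-55) + J(-73, s(8))) = 1/(-11/7*(-55) + 52) = 1/(605/7 + 52) = 1/(969/7) = 7/969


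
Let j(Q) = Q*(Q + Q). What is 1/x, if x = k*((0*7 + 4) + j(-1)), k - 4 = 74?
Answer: 1/468 ≈ 0.0021368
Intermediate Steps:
k = 78 (k = 4 + 74 = 78)
j(Q) = 2*Q**2 (j(Q) = Q*(2*Q) = 2*Q**2)
x = 468 (x = 78*((0*7 + 4) + 2*(-1)**2) = 78*((0 + 4) + 2*1) = 78*(4 + 2) = 78*6 = 468)
1/x = 1/468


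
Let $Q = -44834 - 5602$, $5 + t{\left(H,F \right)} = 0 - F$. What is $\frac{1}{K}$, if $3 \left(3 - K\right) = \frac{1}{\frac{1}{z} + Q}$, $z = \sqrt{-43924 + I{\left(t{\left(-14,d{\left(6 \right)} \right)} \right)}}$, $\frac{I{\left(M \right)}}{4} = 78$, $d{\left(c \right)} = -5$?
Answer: $\frac{2995380487846827}{8986161260117581} + \frac{6 i \sqrt{10903}}{8986161260117581} \approx 0.33333 + 6.9719 \cdot 10^{-14} i$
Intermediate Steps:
$t{\left(H,F \right)} = -5 - F$ ($t{\left(H,F \right)} = -5 + \left(0 - F\right) = -5 - F$)
$I{\left(M \right)} = 312$ ($I{\left(M \right)} = 4 \cdot 78 = 312$)
$z = 2 i \sqrt{10903}$ ($z = \sqrt{-43924 + 312} = \sqrt{-43612} = 2 i \sqrt{10903} \approx 208.83 i$)
$Q = -50436$ ($Q = -44834 - 5602 = -50436$)
$K = 3 - \frac{1}{3 \left(-50436 - \frac{i \sqrt{10903}}{21806}\right)}$ ($K = 3 - \frac{1}{3 \left(\frac{1}{2 i \sqrt{10903}} - 50436\right)} = 3 - \frac{1}{3 \left(- \frac{i \sqrt{10903}}{21806} - 50436\right)} = 3 - \frac{1}{3 \left(-50436 - \frac{i \sqrt{10903}}{21806}\right)} \approx 3.0 - 6.2747 \cdot 10^{-13} i$)
$\frac{1}{K} = \frac{1}{\frac{332820054205203}{110939773666753} - \frac{2 i \sqrt{10903}}{332819321000259}}$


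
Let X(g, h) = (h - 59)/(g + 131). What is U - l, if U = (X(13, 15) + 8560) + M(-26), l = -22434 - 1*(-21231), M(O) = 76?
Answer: 354193/36 ≈ 9838.7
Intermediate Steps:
l = -1203 (l = -22434 + 21231 = -1203)
X(g, h) = (-59 + h)/(131 + g)
U = 310885/36 (U = ((-59 + 15)/(131 + 13) + 8560) + 76 = (-44/144 + 8560) + 76 = ((1/144)*(-44) + 8560) + 76 = (-11/36 + 8560) + 76 = 308149/36 + 76 = 310885/36 ≈ 8635.7)
U - l = 310885/36 - 1*(-1203) = 310885/36 + 1203 = 354193/36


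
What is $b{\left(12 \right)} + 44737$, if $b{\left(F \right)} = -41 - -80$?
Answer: $44776$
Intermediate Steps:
$b{\left(F \right)} = 39$ ($b{\left(F \right)} = -41 + 80 = 39$)
$b{\left(12 \right)} + 44737 = 39 + 44737 = 44776$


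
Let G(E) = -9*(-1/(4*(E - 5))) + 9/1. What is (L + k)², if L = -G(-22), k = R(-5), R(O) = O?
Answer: 27889/144 ≈ 193.67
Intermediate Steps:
G(E) = 9 - 9/(20 - 4*E) (G(E) = -9*(-1/(4*(-5 + E))) + 9*1 = -9/(20 - 4*E) + 9 = 9 - 9/(20 - 4*E))
k = -5
L = -107/12 (L = -9*(-19 + 4*(-22))/(4*(-5 - 22)) = -9*(-19 - 88)/(4*(-27)) = -9*(-1)*(-107)/(4*27) = -1*107/12 = -107/12 ≈ -8.9167)
(L + k)² = (-107/12 - 5)² = (-167/12)² = 27889/144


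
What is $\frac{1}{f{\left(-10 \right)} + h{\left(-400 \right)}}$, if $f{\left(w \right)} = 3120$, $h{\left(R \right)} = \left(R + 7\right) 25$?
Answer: $- \frac{1}{6705} \approx -0.00014914$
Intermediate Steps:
$h{\left(R \right)} = 175 + 25 R$ ($h{\left(R \right)} = \left(7 + R\right) 25 = 175 + 25 R$)
$\frac{1}{f{\left(-10 \right)} + h{\left(-400 \right)}} = \frac{1}{3120 + \left(175 + 25 \left(-400\right)\right)} = \frac{1}{3120 + \left(175 - 10000\right)} = \frac{1}{3120 - 9825} = \frac{1}{-6705} = - \frac{1}{6705}$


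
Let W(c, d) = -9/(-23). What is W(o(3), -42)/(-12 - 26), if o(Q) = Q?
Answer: -9/874 ≈ -0.010297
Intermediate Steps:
W(c, d) = 9/23 (W(c, d) = -9*(-1/23) = 9/23)
W(o(3), -42)/(-12 - 26) = 9/(23*(-12 - 26)) = (9/23)/(-38) = (9/23)*(-1/38) = -9/874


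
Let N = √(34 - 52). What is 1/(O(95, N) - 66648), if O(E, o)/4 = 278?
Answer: -1/65536 ≈ -1.5259e-5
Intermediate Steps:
N = 3*I*√2 (N = √(-18) = 3*I*√2 ≈ 4.2426*I)
O(E, o) = 1112 (O(E, o) = 4*278 = 1112)
1/(O(95, N) - 66648) = 1/(1112 - 66648) = 1/(-65536) = -1/65536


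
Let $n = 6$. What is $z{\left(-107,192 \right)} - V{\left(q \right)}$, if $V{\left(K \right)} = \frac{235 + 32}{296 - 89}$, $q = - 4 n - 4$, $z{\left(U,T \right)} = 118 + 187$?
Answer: $\frac{20956}{69} \approx 303.71$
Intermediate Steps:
$z{\left(U,T \right)} = 305$
$q = -28$ ($q = \left(-4\right) 6 - 4 = -24 - 4 = -28$)
$V{\left(K \right)} = \frac{89}{69}$ ($V{\left(K \right)} = \frac{267}{207} = 267 \cdot \frac{1}{207} = \frac{89}{69}$)
$z{\left(-107,192 \right)} - V{\left(q \right)} = 305 - \frac{89}{69} = \frac{20956}{69}$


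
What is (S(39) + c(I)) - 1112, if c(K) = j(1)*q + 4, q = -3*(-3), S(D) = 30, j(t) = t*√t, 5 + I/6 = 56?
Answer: -1069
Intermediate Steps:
I = 306 (I = -30 + 6*56 = -30 + 336 = 306)
j(t) = t^(3/2)
q = 9
c(K) = 13 (c(K) = 1^(3/2)*9 + 4 = 1*9 + 4 = 9 + 4 = 13)
(S(39) + c(I)) - 1112 = (30 + 13) - 1112 = 43 - 1112 = -1069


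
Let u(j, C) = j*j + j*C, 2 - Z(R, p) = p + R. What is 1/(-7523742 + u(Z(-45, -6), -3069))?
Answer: -1/7683590 ≈ -1.3015e-7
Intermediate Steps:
Z(R, p) = 2 - R - p (Z(R, p) = 2 - (p + R) = 2 - (R + p) = 2 + (-R - p) = 2 - R - p)
u(j, C) = j**2 + C*j
1/(-7523742 + u(Z(-45, -6), -3069)) = 1/(-7523742 + (2 - 1*(-45) - 1*(-6))*(-3069 + (2 - 1*(-45) - 1*(-6)))) = 1/(-7523742 + (2 + 45 + 6)*(-3069 + (2 + 45 + 6))) = 1/(-7523742 + 53*(-3069 + 53)) = 1/(-7523742 + 53*(-3016)) = 1/(-7523742 - 159848) = 1/(-7683590) = -1/7683590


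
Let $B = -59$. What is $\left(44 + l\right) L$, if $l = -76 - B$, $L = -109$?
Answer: $-2943$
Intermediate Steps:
$l = -17$ ($l = -76 - -59 = -76 + 59 = -17$)
$\left(44 + l\right) L = \left(44 - 17\right) \left(-109\right) = 27 \left(-109\right) = -2943$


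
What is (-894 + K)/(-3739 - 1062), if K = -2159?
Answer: 3053/4801 ≈ 0.63591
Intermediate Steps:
(-894 + K)/(-3739 - 1062) = (-894 - 2159)/(-3739 - 1062) = -3053/(-4801) = -3053*(-1/4801) = 3053/4801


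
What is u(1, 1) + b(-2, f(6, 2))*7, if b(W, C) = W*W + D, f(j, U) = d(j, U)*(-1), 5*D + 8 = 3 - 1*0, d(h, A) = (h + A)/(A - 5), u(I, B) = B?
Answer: 22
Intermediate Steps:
d(h, A) = (A + h)/(-5 + A)
D = -1 (D = -8/5 + (3 - 1*0)/5 = -8/5 + (3 + 0)/5 = -8/5 + (1/5)*3 = -8/5 + 3/5 = -1)
f(j, U) = -(U + j)/(-5 + U) (f(j, U) = ((U + j)/(-5 + U))*(-1) = -(U + j)/(-5 + U))
b(W, C) = -1 + W**2 (b(W, C) = W*W - 1 = W**2 - 1 = -1 + W**2)
u(1, 1) + b(-2, f(6, 2))*7 = 1 + (-1 + (-2)**2)*7 = 1 + (-1 + 4)*7 = 1 + 3*7 = 1 + 21 = 22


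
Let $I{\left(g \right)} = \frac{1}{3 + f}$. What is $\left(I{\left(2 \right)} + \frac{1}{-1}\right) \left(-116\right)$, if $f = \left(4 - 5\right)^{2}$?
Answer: $87$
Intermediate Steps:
$f = 1$ ($f = \left(-1\right)^{2} = 1$)
$I{\left(g \right)} = \frac{1}{4}$ ($I{\left(g \right)} = \frac{1}{3 + 1} = \frac{1}{4}$)
$\left(I{\left(2 \right)} + \frac{1}{-1}\right) \left(-116\right) = \left(\frac{1}{4} + \frac{1}{-1}\right) \left(-116\right) = \left(\frac{1}{4} - 1\right) \left(-116\right) = \left(- \frac{3}{4}\right) \left(-116\right) = 87$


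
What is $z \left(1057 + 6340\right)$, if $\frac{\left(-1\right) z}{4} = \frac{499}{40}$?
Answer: $- \frac{3691103}{10} \approx -3.6911 \cdot 10^{5}$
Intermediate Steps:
$z = - \frac{499}{10}$ ($z = - 4 \cdot \frac{499}{40} = - 4 \cdot 499 \cdot \frac{1}{40} = \left(-4\right) \frac{499}{40} = - \frac{499}{10} \approx -49.9$)
$z \left(1057 + 6340\right) = - \frac{499 \left(1057 + 6340\right)}{10} = \left(- \frac{499}{10}\right) 7397 = - \frac{3691103}{10}$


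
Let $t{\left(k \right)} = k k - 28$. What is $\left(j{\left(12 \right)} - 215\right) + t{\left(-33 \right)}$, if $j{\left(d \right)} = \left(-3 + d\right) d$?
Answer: $954$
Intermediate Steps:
$j{\left(d \right)} = d \left(-3 + d\right)$
$t{\left(k \right)} = -28 + k^{2}$ ($t{\left(k \right)} = k^{2} - 28 = -28 + k^{2}$)
$\left(j{\left(12 \right)} - 215\right) + t{\left(-33 \right)} = \left(12 \left(-3 + 12\right) - 215\right) - \left(28 - \left(-33\right)^{2}\right) = \left(12 \cdot 9 - 215\right) + \left(-28 + 1089\right) = \left(108 - 215\right) + 1061 = -107 + 1061 = 954$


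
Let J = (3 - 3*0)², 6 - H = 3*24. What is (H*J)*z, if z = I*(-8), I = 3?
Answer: 14256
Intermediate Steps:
H = -66 (H = 6 - 3*24 = 6 - 1*72 = 6 - 72 = -66)
J = 9 (J = (3 + 0)² = 3² = 9)
z = -24 (z = 3*(-8) = -24)
(H*J)*z = -66*9*(-24) = -594*(-24) = 14256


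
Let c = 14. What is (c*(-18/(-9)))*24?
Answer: 672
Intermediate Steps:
(c*(-18/(-9)))*24 = (14*(-18/(-9)))*24 = (14*(-18*(-⅑)))*24 = (14*2)*24 = 28*24 = 672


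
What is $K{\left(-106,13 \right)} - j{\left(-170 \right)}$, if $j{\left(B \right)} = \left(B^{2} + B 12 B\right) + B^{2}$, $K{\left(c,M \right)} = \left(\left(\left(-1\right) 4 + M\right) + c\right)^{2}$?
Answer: $-395191$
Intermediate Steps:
$K{\left(c,M \right)} = \left(-4 + M + c\right)^{2}$ ($K{\left(c,M \right)} = \left(\left(-4 + M\right) + c\right)^{2} = \left(-4 + M + c\right)^{2}$)
$j{\left(B \right)} = 14 B^{2}$ ($j{\left(B \right)} = \left(B^{2} + 12 B B\right) + B^{2} = \left(B^{2} + 12 B^{2}\right) + B^{2} = 13 B^{2} + B^{2} = 14 B^{2}$)
$K{\left(-106,13 \right)} - j{\left(-170 \right)} = \left(-4 + 13 - 106\right)^{2} - 14 \left(-170\right)^{2} = \left(-97\right)^{2} - 14 \cdot 28900 = 9409 - 404600 = -395191$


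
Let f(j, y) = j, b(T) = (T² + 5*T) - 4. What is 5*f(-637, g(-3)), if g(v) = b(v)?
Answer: -3185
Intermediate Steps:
b(T) = -4 + T² + 5*T
g(v) = -4 + v² + 5*v
5*f(-637, g(-3)) = 5*(-637) = -3185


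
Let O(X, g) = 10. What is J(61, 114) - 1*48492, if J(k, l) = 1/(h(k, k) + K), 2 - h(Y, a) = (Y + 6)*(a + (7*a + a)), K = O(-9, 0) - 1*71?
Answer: -1786542265/36842 ≈ -48492.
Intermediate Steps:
K = -61 (K = 10 - 1*71 = 10 - 71 = -61)
h(Y, a) = 2 - 9*a*(6 + Y) (h(Y, a) = 2 - (Y + 6)*(a + (7*a + a)) = 2 - (6 + Y)*(a + 8*a) = 2 - (6 + Y)*9*a = 2 - 9*a*(6 + Y))
J(k, l) = 1/(-59 - 54*k - 9*k**2) (J(k, l) = 1/((2 - 54*k - 9*k*k) - 61) = 1/((2 - 54*k - 9*k**2) - 61) = 1/(-59 - 54*k - 9*k**2))
J(61, 114) - 1*48492 = -1/(59 + 9*61**2 + 54*61) - 1*48492 = -1/(59 + 9*3721 + 3294) - 48492 = -1/(59 + 33489 + 3294) - 48492 = -1/36842 - 48492 = -1786542265/36842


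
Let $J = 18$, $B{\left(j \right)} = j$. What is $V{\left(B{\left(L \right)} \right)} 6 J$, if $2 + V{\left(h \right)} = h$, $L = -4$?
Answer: $-648$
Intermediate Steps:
$V{\left(h \right)} = -2 + h$
$V{\left(B{\left(L \right)} \right)} 6 J = \left(-2 - 4\right) 6 \cdot 18 = \left(-6\right) 6 \cdot 18 = \left(-36\right) 18 = -648$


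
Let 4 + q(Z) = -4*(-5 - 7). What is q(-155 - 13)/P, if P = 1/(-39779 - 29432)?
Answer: -3045284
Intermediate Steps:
P = -1/69211 (P = 1/(-69211) = -1/69211 ≈ -1.4449e-5)
q(Z) = 44 (q(Z) = -4 - 4*(-5 - 7) = -4 - 4*(-12) = -4 + 48 = 44)
q(-155 - 13)/P = 44/(-1/69211) = 44*(-69211) = -3045284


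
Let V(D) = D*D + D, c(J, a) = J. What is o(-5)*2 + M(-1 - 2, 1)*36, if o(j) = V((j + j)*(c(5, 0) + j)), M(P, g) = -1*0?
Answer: 0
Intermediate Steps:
M(P, g) = 0
V(D) = D + D**2 (V(D) = D**2 + D = D + D**2)
o(j) = 2*j*(1 + 2*j*(5 + j))*(5 + j) (o(j) = ((j + j)*(5 + j))*(1 + (j + j)*(5 + j)) = ((2*j)*(5 + j))*(1 + (2*j)*(5 + j)) = (2*j*(5 + j))*(1 + 2*j*(5 + j)) = 2*j*(1 + 2*j*(5 + j))*(5 + j))
o(-5)*2 + M(-1 - 2, 1)*36 = (2*(-5)*(1 + 2*(-5)*(5 - 5))*(5 - 5))*2 + 0*36 = (2*(-5)*(1 + 2*(-5)*0)*0)*2 + 0 = (2*(-5)*(1 + 0)*0)*2 + 0 = (2*(-5)*1*0)*2 + 0 = 0*2 + 0 = 0 + 0 = 0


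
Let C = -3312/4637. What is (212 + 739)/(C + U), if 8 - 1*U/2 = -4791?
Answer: 4409787/44502614 ≈ 0.099090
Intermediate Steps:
U = 9598 (U = 16 - 2*(-4791) = 16 + 9582 = 9598)
C = -3312/4637 (C = -3312*1/4637 = -3312/4637 ≈ -0.71425)
(212 + 739)/(C + U) = (212 + 739)/(-3312/4637 + 9598) = 951/(44502614/4637) = 951*(4637/44502614) = 4409787/44502614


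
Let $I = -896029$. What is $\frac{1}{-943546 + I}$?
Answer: $- \frac{1}{1839575} \approx -5.436 \cdot 10^{-7}$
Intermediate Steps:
$\frac{1}{-943546 + I} = \frac{1}{-943546 - 896029} = \frac{1}{-1839575} = - \frac{1}{1839575}$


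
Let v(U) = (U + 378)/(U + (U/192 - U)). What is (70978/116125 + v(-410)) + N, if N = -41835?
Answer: -199107407077/4761125 ≈ -41819.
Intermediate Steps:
v(U) = 192*(378 + U)/U (v(U) = (378 + U)/(U + (U*(1/192) - U)) = (378 + U)/(U + (U/192 - U)) = (378 + U)/(U - 191*U/192) = (378 + U)/((U/192)) = (378 + U)*(192/U) = 192*(378 + U)/U)
(70978/116125 + v(-410)) + N = (70978/116125 + (192 + 72576/(-410))) - 41835 = (70978*(1/116125) + (192 + 72576*(-1/410))) - 41835 = (70978/116125 + (192 - 36288/205)) - 41835 = (70978/116125 + 3072/205) - 41835 = 74257298/4761125 - 41835 = -199107407077/4761125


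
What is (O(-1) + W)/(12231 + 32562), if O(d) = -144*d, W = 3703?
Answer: 3847/44793 ≈ 0.085884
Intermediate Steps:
(O(-1) + W)/(12231 + 32562) = (-144*(-1) + 3703)/(12231 + 32562) = (144 + 3703)/44793 = 3847*(1/44793) = 3847/44793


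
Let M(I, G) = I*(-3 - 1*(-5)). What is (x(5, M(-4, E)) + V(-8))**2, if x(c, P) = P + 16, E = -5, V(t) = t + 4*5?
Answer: 400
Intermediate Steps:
V(t) = 20 + t (V(t) = t + 20 = 20 + t)
M(I, G) = 2*I (M(I, G) = I*(-3 + 5) = I*2 = 2*I)
x(c, P) = 16 + P
(x(5, M(-4, E)) + V(-8))**2 = ((16 + 2*(-4)) + (20 - 8))**2 = ((16 - 8) + 12)**2 = (8 + 12)**2 = 20**2 = 400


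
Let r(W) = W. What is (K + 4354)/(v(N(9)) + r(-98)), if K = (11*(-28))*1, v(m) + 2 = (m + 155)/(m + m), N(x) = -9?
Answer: -5202/139 ≈ -37.424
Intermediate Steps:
v(m) = -2 + (155 + m)/(2*m) (v(m) = -2 + (m + 155)/(m + m) = -2 + (155 + m)/((2*m)) = -2 + (155 + m)*(1/(2*m)) = -2 + (155 + m)/(2*m))
K = -308 (K = -308*1 = -308)
(K + 4354)/(v(N(9)) + r(-98)) = (-308 + 4354)/((½)*(155 - 3*(-9))/(-9) - 98) = 4046/((½)*(-⅑)*(155 + 27) - 98) = 4046/((½)*(-⅑)*182 - 98) = 4046/(-91/9 - 98) = 4046/(-973/9) = 4046*(-9/973) = -5202/139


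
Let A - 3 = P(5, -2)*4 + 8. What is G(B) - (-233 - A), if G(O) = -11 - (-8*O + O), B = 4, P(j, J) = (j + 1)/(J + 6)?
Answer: 267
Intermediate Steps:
P(j, J) = (1 + j)/(6 + J)
A = 17 (A = 3 + (((1 + 5)/(6 - 2))*4 + 8) = 3 + ((6/4)*4 + 8) = 3 + (((¼)*6)*4 + 8) = 3 + ((3/2)*4 + 8) = 3 + (6 + 8) = 3 + 14 = 17)
G(O) = -11 + 7*O (G(O) = -11 - (-7)*O = -11 + 7*O)
G(B) - (-233 - A) = (-11 + 7*4) - (-233 - 1*17) = (-11 + 28) - (-233 - 17) = 17 - 1*(-250) = 17 + 250 = 267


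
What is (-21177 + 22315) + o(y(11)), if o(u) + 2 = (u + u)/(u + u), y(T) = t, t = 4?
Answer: 1137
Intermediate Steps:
y(T) = 4
o(u) = -1 (o(u) = -2 + (u + u)/(u + u) = -2 + (2*u)/((2*u)) = -2 + (2*u)*(1/(2*u)) = -2 + 1 = -1)
(-21177 + 22315) + o(y(11)) = (-21177 + 22315) - 1 = 1138 - 1 = 1137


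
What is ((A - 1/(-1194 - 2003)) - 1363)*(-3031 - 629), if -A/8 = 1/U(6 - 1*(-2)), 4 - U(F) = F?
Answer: 15925084560/3197 ≈ 4.9813e+6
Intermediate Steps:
U(F) = 4 - F
A = 2 (A = -8/(4 - (6 - 1*(-2))) = -8/(4 - (6 + 2)) = -8/(4 - 1*8) = -8/(4 - 8) = -8/(-4) = -8*(-¼) = 2)
((A - 1/(-1194 - 2003)) - 1363)*(-3031 - 629) = ((2 - 1/(-1194 - 2003)) - 1363)*(-3031 - 629) = ((2 - 1/(-3197)) - 1363)*(-3660) = ((2 - 1*(-1/3197)) - 1363)*(-3660) = ((2 + 1/3197) - 1363)*(-3660) = (6395/3197 - 1363)*(-3660) = -4351116/3197*(-3660) = 15925084560/3197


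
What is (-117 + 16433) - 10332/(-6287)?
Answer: 102589024/6287 ≈ 16318.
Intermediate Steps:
(-117 + 16433) - 10332/(-6287) = 16316 - 10332*(-1/6287) = 16316 + 10332/6287 = 102589024/6287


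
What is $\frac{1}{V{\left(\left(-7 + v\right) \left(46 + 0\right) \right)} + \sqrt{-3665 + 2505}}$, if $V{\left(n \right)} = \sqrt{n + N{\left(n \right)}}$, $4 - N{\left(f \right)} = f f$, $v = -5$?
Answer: $- \frac{i}{2 \sqrt{290} + 134 \sqrt{17}} \approx - 0.0017049 i$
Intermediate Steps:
$N{\left(f \right)} = 4 - f^{2}$ ($N{\left(f \right)} = 4 - f f = 4 - f^{2}$)
$V{\left(n \right)} = \sqrt{4 + n - n^{2}}$ ($V{\left(n \right)} = \sqrt{n - \left(-4 + n^{2}\right)} = \sqrt{4 + n - n^{2}}$)
$\frac{1}{V{\left(\left(-7 + v\right) \left(46 + 0\right) \right)} + \sqrt{-3665 + 2505}} = \frac{1}{\sqrt{4 + \left(-7 - 5\right) \left(46 + 0\right) - \left(\left(-7 - 5\right) \left(46 + 0\right)\right)^{2}} + \sqrt{-3665 + 2505}} = \frac{1}{\sqrt{4 - 552 - \left(\left(-12\right) 46\right)^{2}} + \sqrt{-1160}} = \frac{1}{\sqrt{4 - 552 - \left(-552\right)^{2}} + 2 i \sqrt{290}} = \frac{1}{\sqrt{4 - 552 - 304704} + 2 i \sqrt{290}} = \frac{1}{\sqrt{-305252} + 2 i \sqrt{290}} = \frac{1}{134 i \sqrt{17} + 2 i \sqrt{290}} = \frac{1}{2 i \sqrt{290} + 134 i \sqrt{17}}$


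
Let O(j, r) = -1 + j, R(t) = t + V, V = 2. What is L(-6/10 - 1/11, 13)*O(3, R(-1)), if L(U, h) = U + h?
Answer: 1354/55 ≈ 24.618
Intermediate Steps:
R(t) = 2 + t (R(t) = t + 2 = 2 + t)
L(-6/10 - 1/11, 13)*O(3, R(-1)) = ((-6/10 - 1/11) + 13)*(-1 + 3) = ((-6*⅒ - 1*1/11) + 13)*2 = ((-⅗ - 1/11) + 13)*2 = (-38/55 + 13)*2 = (677/55)*2 = 1354/55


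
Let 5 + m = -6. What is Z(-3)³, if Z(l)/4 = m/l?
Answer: 85184/27 ≈ 3155.0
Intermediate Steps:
m = -11 (m = -5 - 6 = -11)
Z(l) = -44/l (Z(l) = 4*(-11/l) = -44/l)
Z(-3)³ = (-44/(-3))³ = (-44*(-⅓))³ = (44/3)³ = 85184/27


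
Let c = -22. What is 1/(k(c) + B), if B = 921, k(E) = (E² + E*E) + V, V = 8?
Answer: 1/1897 ≈ 0.00052715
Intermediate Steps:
k(E) = 8 + 2*E² (k(E) = (E² + E*E) + 8 = (E² + E²) + 8 = 2*E² + 8 = 8 + 2*E²)
1/(k(c) + B) = 1/((8 + 2*(-22)²) + 921) = 1/((8 + 2*484) + 921) = 1/((8 + 968) + 921) = 1/(976 + 921) = 1/1897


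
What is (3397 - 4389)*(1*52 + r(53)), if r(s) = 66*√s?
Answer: -51584 - 65472*√53 ≈ -5.2823e+5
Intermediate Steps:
(3397 - 4389)*(1*52 + r(53)) = (3397 - 4389)*(1*52 + 66*√53) = -992*(52 + 66*√53) = -51584 - 65472*√53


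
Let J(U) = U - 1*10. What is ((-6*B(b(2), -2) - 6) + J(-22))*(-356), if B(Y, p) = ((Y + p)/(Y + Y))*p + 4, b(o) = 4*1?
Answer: 21004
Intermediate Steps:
b(o) = 4
J(U) = -10 + U (J(U) = U - 10 = -10 + U)
B(Y, p) = 4 + p*(Y + p)/(2*Y) (B(Y, p) = ((Y + p)/((2*Y)))*p + 4 = ((Y + p)*(1/(2*Y)))*p + 4 = ((Y + p)/(2*Y))*p + 4 = p*(Y + p)/(2*Y) + 4 = 4 + p*(Y + p)/(2*Y))
((-6*B(b(2), -2) - 6) + J(-22))*(-356) = ((-3*((-2)² + 4*(8 - 2))/4 - 6) + (-10 - 22))*(-356) = ((-3*(4 + 4*6)/4 - 6) - 32)*(-356) = ((-3*(4 + 24)/4 - 6) - 32)*(-356) = ((-3*28/4 - 6) - 32)*(-356) = ((-6*7/2 - 6) - 32)*(-356) = ((-21 - 6) - 32)*(-356) = (-27 - 32)*(-356) = -59*(-356) = 21004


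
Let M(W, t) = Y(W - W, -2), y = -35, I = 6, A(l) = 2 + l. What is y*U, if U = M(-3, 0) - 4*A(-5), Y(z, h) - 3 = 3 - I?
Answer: -420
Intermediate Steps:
Y(z, h) = 0 (Y(z, h) = 3 + (3 - 1*6) = 3 + (3 - 6) = 3 - 3 = 0)
M(W, t) = 0
U = 12 (U = 0 - 4*(2 - 5) = 0 - 4*(-3) = 0 + 12 = 12)
y*U = -35*12 = -420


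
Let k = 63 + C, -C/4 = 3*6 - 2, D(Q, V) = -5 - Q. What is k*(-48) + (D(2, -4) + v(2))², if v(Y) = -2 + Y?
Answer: 97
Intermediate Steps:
C = -64 (C = -4*(3*6 - 2) = -4*(18 - 2) = -4*16 = -64)
k = -1 (k = 63 - 64 = -1)
k*(-48) + (D(2, -4) + v(2))² = -1*(-48) + ((-5 - 1*2) + (-2 + 2))² = 48 + ((-5 - 2) + 0)² = 48 + (-7 + 0)² = 48 + (-7)² = 48 + 49 = 97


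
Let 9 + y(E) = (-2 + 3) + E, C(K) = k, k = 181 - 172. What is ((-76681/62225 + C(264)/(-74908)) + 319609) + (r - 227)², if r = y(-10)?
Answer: 1769525388409827/4661150300 ≈ 3.7963e+5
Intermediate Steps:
k = 9
C(K) = 9
y(E) = -8 + E (y(E) = -9 + ((-2 + 3) + E) = -9 + (1 + E) = -8 + E)
r = -18 (r = -8 - 10 = -18)
((-76681/62225 + C(264)/(-74908)) + 319609) + (r - 227)² = ((-76681/62225 + 9/(-74908)) + 319609) + (-18 - 227)² = ((-76681*1/62225 + 9*(-1/74908)) + 319609) + (-245)² = ((-76681/62225 - 9/74908) + 319609) + 60025 = (-5744580373/4661150300 + 319609) + 60025 = 1489739841652327/4661150300 + 60025 = 1769525388409827/4661150300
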